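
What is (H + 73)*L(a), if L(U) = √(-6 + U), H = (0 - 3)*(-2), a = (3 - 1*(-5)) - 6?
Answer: 158*I ≈ 158.0*I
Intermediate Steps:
a = 2 (a = (3 + 5) - 6 = 8 - 6 = 2)
H = 6 (H = -3*(-2) = 6)
(H + 73)*L(a) = (6 + 73)*√(-6 + 2) = 79*√(-4) = 79*(2*I) = 158*I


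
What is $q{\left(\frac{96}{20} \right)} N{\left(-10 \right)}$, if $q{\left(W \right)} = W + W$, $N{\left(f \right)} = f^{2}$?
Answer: $960$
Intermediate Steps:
$q{\left(W \right)} = 2 W$
$q{\left(\frac{96}{20} \right)} N{\left(-10 \right)} = 2 \cdot \frac{96}{20} \left(-10\right)^{2} = 2 \cdot 96 \cdot \frac{1}{20} \cdot 100 = 2 \cdot \frac{24}{5} \cdot 100 = \frac{48}{5} \cdot 100 = 960$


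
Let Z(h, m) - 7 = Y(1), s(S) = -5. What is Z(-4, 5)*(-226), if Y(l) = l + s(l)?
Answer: -678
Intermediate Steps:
Y(l) = -5 + l (Y(l) = l - 5 = -5 + l)
Z(h, m) = 3 (Z(h, m) = 7 + (-5 + 1) = 7 - 4 = 3)
Z(-4, 5)*(-226) = 3*(-226) = -678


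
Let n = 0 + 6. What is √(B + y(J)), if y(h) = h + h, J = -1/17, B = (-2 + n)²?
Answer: 3*√510/17 ≈ 3.9853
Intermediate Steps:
n = 6
B = 16 (B = (-2 + 6)² = 4² = 16)
J = -1/17 (J = -1*1/17 = -1/17 ≈ -0.058824)
y(h) = 2*h
√(B + y(J)) = √(16 + 2*(-1/17)) = √(16 - 2/17) = √(270/17) = 3*√510/17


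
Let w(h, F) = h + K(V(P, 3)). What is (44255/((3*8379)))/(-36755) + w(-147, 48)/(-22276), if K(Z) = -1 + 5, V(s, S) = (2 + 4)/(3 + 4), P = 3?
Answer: 26226673565/4116205770012 ≈ 0.0063716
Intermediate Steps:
V(s, S) = 6/7
K(Z) = 4
w(h, F) = 4 + h (w(h, F) = h + 4 = 4 + h)
(44255/((3*8379)))/(-36755) + w(-147, 48)/(-22276) = (44255/((3*8379)))/(-36755) + (4 - 147)/(-22276) = (44255/25137)*(-1/36755) - 143*(-1/22276) = (44255*(1/25137))*(-1/36755) + 143/22276 = (44255/25137)*(-1/36755) + 143/22276 = -8851/184782087 + 143/22276 = 26226673565/4116205770012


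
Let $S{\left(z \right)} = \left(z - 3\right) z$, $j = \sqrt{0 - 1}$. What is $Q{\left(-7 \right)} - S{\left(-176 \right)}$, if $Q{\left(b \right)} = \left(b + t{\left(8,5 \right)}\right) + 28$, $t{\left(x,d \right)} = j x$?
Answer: $-31483 + 8 i \approx -31483.0 + 8.0 i$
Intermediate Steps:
$j = i$ ($j = \sqrt{-1} = i \approx 1.0 i$)
$t{\left(x,d \right)} = i x$
$S{\left(z \right)} = z \left(-3 + z\right)$ ($S{\left(z \right)} = \left(-3 + z\right) z = z \left(-3 + z\right)$)
$Q{\left(b \right)} = 28 + b + 8 i$ ($Q{\left(b \right)} = \left(b + i 8\right) + 28 = \left(b + 8 i\right) + 28 = 28 + b + 8 i$)
$Q{\left(-7 \right)} - S{\left(-176 \right)} = \left(28 - 7 + 8 i\right) - - 176 \left(-3 - 176\right) = \left(21 + 8 i\right) - \left(-176\right) \left(-179\right) = \left(21 + 8 i\right) - 31504 = -31483 + 8 i$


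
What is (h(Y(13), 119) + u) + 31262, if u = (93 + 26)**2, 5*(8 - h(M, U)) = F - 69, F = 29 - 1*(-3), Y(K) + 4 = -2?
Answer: 227192/5 ≈ 45438.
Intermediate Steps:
Y(K) = -6 (Y(K) = -4 - 2 = -6)
F = 32 (F = 29 + 3 = 32)
h(M, U) = 77/5 (h(M, U) = 8 - (32 - 69)/5 = 8 - 1/5*(-37) = 8 + 37/5 = 77/5)
u = 14161 (u = 119**2 = 14161)
(h(Y(13), 119) + u) + 31262 = (77/5 + 14161) + 31262 = 70882/5 + 31262 = 227192/5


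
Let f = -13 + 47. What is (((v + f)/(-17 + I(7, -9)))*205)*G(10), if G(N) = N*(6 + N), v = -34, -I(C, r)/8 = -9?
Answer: 0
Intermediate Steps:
I(C, r) = 72 (I(C, r) = -8*(-9) = 72)
f = 34
(((v + f)/(-17 + I(7, -9)))*205)*G(10) = (((-34 + 34)/(-17 + 72))*205)*(10*(6 + 10)) = ((0/55)*205)*(10*16) = ((0*(1/55))*205)*160 = (0*205)*160 = 0*160 = 0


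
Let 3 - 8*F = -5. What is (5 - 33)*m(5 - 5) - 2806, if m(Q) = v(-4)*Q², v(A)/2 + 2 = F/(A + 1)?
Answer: -2806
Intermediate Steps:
F = 1 (F = 3/8 - ⅛*(-5) = 3/8 + 5/8 = 1)
v(A) = -4 + 2/(1 + A) (v(A) = -4 + 2*(1/(A + 1)) = -4 + 2*(1/(1 + A)) = -4 + 2/(1 + A))
m(Q) = -14*Q²/3 (m(Q) = (2*(-1 - 2*(-4))/(1 - 4))*Q² = (2*(-1 + 8)/(-3))*Q² = (2*(-⅓)*7)*Q² = -14*Q²/3)
(5 - 33)*m(5 - 5) - 2806 = (5 - 33)*(-14*(5 - 5)²/3) - 2806 = -(-392)*0²/3 - 2806 = -(-392)*0/3 - 2806 = -28*0 - 2806 = 0 - 2806 = -2806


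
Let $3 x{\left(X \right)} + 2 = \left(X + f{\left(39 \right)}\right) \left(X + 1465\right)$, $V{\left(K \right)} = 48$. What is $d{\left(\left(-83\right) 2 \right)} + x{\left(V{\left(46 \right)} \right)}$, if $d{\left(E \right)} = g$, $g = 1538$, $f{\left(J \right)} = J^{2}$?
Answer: $\frac{2378509}{3} \approx 7.9284 \cdot 10^{5}$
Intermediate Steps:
$d{\left(E \right)} = 1538$
$x{\left(X \right)} = - \frac{2}{3} + \frac{\left(1465 + X\right) \left(1521 + X\right)}{3}$ ($x{\left(X \right)} = - \frac{2}{3} + \frac{\left(X + 39^{2}\right) \left(X + 1465\right)}{3} = - \frac{2}{3} + \frac{\left(X + 1521\right) \left(1465 + X\right)}{3} = - \frac{2}{3} + \frac{\left(1521 + X\right) \left(1465 + X\right)}{3} = - \frac{2}{3} + \frac{\left(1465 + X\right) \left(1521 + X\right)}{3}$)
$d{\left(\left(-83\right) 2 \right)} + x{\left(V{\left(46 \right)} \right)} = 1538 + \left(\frac{2228263}{3} + \frac{48^{2}}{3} + \frac{2986}{3} \cdot 48\right) = 1538 + \left(\frac{2228263}{3} + \frac{1}{3} \cdot 2304 + 47776\right) = 1538 + \left(\frac{2228263}{3} + 768 + 47776\right) = 1538 + \frac{2373895}{3} = \frac{2378509}{3}$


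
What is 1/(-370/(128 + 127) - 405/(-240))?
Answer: 816/193 ≈ 4.2280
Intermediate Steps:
1/(-370/(128 + 127) - 405/(-240)) = 1/(-370/255 - 405*(-1/240)) = 1/(-370*1/255 + 27/16) = 1/(-74/51 + 27/16) = 1/(193/816) = 816/193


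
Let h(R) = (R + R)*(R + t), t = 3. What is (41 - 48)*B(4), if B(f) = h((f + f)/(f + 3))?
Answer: -464/7 ≈ -66.286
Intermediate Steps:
h(R) = 2*R*(3 + R) (h(R) = (R + R)*(R + 3) = (2*R)*(3 + R) = 2*R*(3 + R))
B(f) = 4*f*(3 + 2*f/(3 + f))/(3 + f) (B(f) = 2*((f + f)/(f + 3))*(3 + (f + f)/(f + 3)) = 2*((2*f)/(3 + f))*(3 + (2*f)/(3 + f)) = 2*(2*f/(3 + f))*(3 + 2*f/(3 + f)) = 4*f*(3 + 2*f/(3 + f))/(3 + f))
(41 - 48)*B(4) = (41 - 48)*(4*4*(9 + 5*4)/(3 + 4)²) = -28*4*(9 + 20)/7² = -28*4*29/49 = -7*464/49 = -464/7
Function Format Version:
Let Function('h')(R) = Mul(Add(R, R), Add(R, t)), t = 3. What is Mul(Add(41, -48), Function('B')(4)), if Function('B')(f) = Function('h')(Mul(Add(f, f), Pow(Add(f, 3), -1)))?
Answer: Rational(-464, 7) ≈ -66.286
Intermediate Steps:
Function('h')(R) = Mul(2, R, Add(3, R)) (Function('h')(R) = Mul(Add(R, R), Add(R, 3)) = Mul(Mul(2, R), Add(3, R)) = Mul(2, R, Add(3, R)))
Function('B')(f) = Mul(4, f, Pow(Add(3, f), -1), Add(3, Mul(2, f, Pow(Add(3, f), -1)))) (Function('B')(f) = Mul(2, Mul(Add(f, f), Pow(Add(f, 3), -1)), Add(3, Mul(Add(f, f), Pow(Add(f, 3), -1)))) = Mul(2, Mul(Mul(2, f), Pow(Add(3, f), -1)), Add(3, Mul(Mul(2, f), Pow(Add(3, f), -1)))) = Mul(2, Mul(2, f, Pow(Add(3, f), -1)), Add(3, Mul(2, f, Pow(Add(3, f), -1)))) = Mul(4, f, Pow(Add(3, f), -1), Add(3, Mul(2, f, Pow(Add(3, f), -1)))))
Mul(Add(41, -48), Function('B')(4)) = Mul(Add(41, -48), Mul(4, 4, Pow(Add(3, 4), -2), Add(9, Mul(5, 4)))) = Mul(-7, Mul(4, 4, Pow(7, -2), Add(9, 20))) = Mul(-7, Mul(4, 4, Rational(1, 49), 29)) = Mul(-7, Rational(464, 49)) = Rational(-464, 7)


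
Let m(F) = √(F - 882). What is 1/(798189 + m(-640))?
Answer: 798189/637105681243 - I*√1522/637105681243 ≈ 1.2528e-6 - 6.1234e-11*I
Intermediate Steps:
m(F) = √(-882 + F)
1/(798189 + m(-640)) = 1/(798189 + √(-882 - 640)) = 1/(798189 + √(-1522)) = 1/(798189 + I*√1522)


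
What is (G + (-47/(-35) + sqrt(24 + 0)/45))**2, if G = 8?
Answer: 115499/1323 + 436*sqrt(6)/525 ≈ 89.335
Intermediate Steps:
(G + (-47/(-35) + sqrt(24 + 0)/45))**2 = (8 + (-47/(-35) + sqrt(24 + 0)/45))**2 = (8 + (-47*(-1/35) + sqrt(24)*(1/45)))**2 = (8 + (47/35 + (2*sqrt(6))*(1/45)))**2 = (8 + (47/35 + 2*sqrt(6)/45))**2 = (327/35 + 2*sqrt(6)/45)**2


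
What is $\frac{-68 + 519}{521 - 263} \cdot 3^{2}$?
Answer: $\frac{1353}{86} \approx 15.733$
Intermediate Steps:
$\frac{-68 + 519}{521 - 263} \cdot 3^{2} = \frac{451}{258} \cdot 9 = \frac{1353}{86}$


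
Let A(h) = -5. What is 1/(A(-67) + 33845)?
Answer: 1/33840 ≈ 2.9551e-5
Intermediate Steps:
1/(A(-67) + 33845) = 1/(-5 + 33845) = 1/33840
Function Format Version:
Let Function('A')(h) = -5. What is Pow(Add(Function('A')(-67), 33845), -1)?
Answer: Rational(1, 33840) ≈ 2.9551e-5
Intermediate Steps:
Pow(Add(Function('A')(-67), 33845), -1) = Pow(Add(-5, 33845), -1) = Pow(33840, -1) = Rational(1, 33840)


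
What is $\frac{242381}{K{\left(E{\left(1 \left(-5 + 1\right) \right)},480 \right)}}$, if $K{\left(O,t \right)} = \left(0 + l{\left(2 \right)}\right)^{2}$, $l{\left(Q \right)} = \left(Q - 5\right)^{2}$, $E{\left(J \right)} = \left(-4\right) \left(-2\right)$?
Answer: $\frac{242381}{81} \approx 2992.4$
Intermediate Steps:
$E{\left(J \right)} = 8$
$l{\left(Q \right)} = \left(-5 + Q\right)^{2}$
$K{\left(O,t \right)} = 81$ ($K{\left(O,t \right)} = \left(0 + \left(-5 + 2\right)^{2}\right)^{2} = \left(0 + \left(-3\right)^{2}\right)^{2} = \left(0 + 9\right)^{2} = 9^{2} = 81$)
$\frac{242381}{K{\left(E{\left(1 \left(-5 + 1\right) \right)},480 \right)}} = \frac{242381}{81}$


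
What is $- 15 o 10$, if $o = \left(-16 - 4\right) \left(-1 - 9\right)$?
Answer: $-30000$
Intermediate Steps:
$o = 200$ ($o = \left(-20\right) \left(-10\right) = 200$)
$- 15 o 10 = \left(-15\right) 200 \cdot 10 = \left(-3000\right) 10 = -30000$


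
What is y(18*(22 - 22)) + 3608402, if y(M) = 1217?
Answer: 3609619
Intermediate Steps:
y(18*(22 - 22)) + 3608402 = 1217 + 3608402 = 3609619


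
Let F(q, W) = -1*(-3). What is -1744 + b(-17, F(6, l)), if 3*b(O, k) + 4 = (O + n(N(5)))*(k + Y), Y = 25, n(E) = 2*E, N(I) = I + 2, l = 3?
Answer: -5320/3 ≈ -1773.3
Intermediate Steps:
F(q, W) = 3
N(I) = 2 + I
b(O, k) = -4/3 + (14 + O)*(25 + k)/3 (b(O, k) = -4/3 + ((O + 2*(2 + 5))*(k + 25))/3 = -4/3 + ((O + 2*7)*(25 + k))/3 = -4/3 + ((O + 14)*(25 + k))/3 = -4/3 + ((14 + O)*(25 + k))/3 = -4/3 + (14 + O)*(25 + k)/3)
-1744 + b(-17, F(6, l)) = -1744 + (346/3 + (14/3)*3 + (25/3)*(-17) + (⅓)*(-17)*3) = -1744 + (346/3 + 14 - 425/3 - 17) = -1744 - 88/3 = -5320/3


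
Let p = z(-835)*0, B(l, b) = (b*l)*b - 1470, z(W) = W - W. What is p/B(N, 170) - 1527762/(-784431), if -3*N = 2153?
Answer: 509254/261477 ≈ 1.9476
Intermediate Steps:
N = -2153/3 (N = -⅓*2153 = -2153/3 ≈ -717.67)
z(W) = 0
B(l, b) = -1470 + l*b² (B(l, b) = l*b² - 1470 = -1470 + l*b²)
p = 0 (p = 0*0 = 0)
p/B(N, 170) - 1527762/(-784431) = 0/(-1470 - 2153/3*170²) - 1527762/(-784431) = 0/(-1470 - 2153/3*28900) - 1527762*(-1/784431) = 0/(-1470 - 62221700/3) + 509254/261477 = 0/(-62226110/3) + 509254/261477 = 0*(-3/62226110) + 509254/261477 = 0 + 509254/261477 = 509254/261477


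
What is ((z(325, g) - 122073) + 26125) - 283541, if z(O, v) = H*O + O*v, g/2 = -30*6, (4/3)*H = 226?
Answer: -882803/2 ≈ -4.4140e+5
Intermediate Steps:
H = 339/2 (H = (¾)*226 = 339/2 ≈ 169.50)
g = -360 (g = 2*(-30*6) = 2*(-180) = -360)
z(O, v) = 339*O/2 + O*v
((z(325, g) - 122073) + 26125) - 283541 = (((½)*325*(339 + 2*(-360)) - 122073) + 26125) - 283541 = (((½)*325*(339 - 720) - 122073) + 26125) - 283541 = (((½)*325*(-381) - 122073) + 26125) - 283541 = ((-123825/2 - 122073) + 26125) - 283541 = (-367971/2 + 26125) - 283541 = -315721/2 - 283541 = -882803/2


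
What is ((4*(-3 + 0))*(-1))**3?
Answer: 1728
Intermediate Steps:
((4*(-3 + 0))*(-1))**3 = ((4*(-3))*(-1))**3 = (-12*(-1))**3 = 12**3 = 1728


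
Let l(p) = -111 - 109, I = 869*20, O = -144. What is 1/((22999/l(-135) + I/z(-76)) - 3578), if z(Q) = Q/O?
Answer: 4180/122256579 ≈ 3.4190e-5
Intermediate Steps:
z(Q) = -Q/144 (z(Q) = Q/(-144) = Q*(-1/144) = -Q/144)
I = 17380
l(p) = -220
1/((22999/l(-135) + I/z(-76)) - 3578) = 1/((22999/(-220) + 17380/((-1/144*(-76)))) - 3578) = 1/((22999*(-1/220) + 17380/(19/36)) - 3578) = 1/((-22999/220 + 17380*(36/19)) - 3578) = 1/((-22999/220 + 625680/19) - 3578) = 1/(137212619/4180 - 3578) = 1/(122256579/4180) = 4180/122256579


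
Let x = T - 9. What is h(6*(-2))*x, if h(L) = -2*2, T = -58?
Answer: 268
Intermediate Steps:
h(L) = -4
x = -67 (x = -58 - 9 = -67)
h(6*(-2))*x = -4*(-67) = 268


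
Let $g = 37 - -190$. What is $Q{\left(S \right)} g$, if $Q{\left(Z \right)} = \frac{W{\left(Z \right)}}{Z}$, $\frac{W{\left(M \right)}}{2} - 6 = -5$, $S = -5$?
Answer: $- \frac{454}{5} \approx -90.8$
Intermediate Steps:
$g = 227$ ($g = 37 + 190 = 227$)
$W{\left(M \right)} = 2$ ($W{\left(M \right)} = 12 + 2 \left(-5\right) = 12 - 10 = 2$)
$Q{\left(Z \right)} = \frac{2}{Z}$
$Q{\left(S \right)} g = \frac{2}{-5} \cdot 227 = 2 \left(- \frac{1}{5}\right) 227 = \left(- \frac{2}{5}\right) 227 = - \frac{454}{5}$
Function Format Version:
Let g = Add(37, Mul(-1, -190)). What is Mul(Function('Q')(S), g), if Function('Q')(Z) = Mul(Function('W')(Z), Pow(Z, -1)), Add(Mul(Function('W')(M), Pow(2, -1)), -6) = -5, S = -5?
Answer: Rational(-454, 5) ≈ -90.800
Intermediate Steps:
g = 227 (g = Add(37, 190) = 227)
Function('W')(M) = 2 (Function('W')(M) = Add(12, Mul(2, -5)) = Add(12, -10) = 2)
Function('Q')(Z) = Mul(2, Pow(Z, -1))
Mul(Function('Q')(S), g) = Mul(Mul(2, Pow(-5, -1)), 227) = Mul(Mul(2, Rational(-1, 5)), 227) = Mul(Rational(-2, 5), 227) = Rational(-454, 5)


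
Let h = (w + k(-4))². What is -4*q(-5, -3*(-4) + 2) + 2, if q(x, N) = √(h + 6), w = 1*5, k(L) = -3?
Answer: 2 - 4*√10 ≈ -10.649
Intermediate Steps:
w = 5
h = 4 (h = (5 - 3)² = 2² = 4)
q(x, N) = √10 (q(x, N) = √(4 + 6) = √10)
-4*q(-5, -3*(-4) + 2) + 2 = -4*√10 + 2 = 2 - 4*√10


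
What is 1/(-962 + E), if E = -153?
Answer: -1/1115 ≈ -0.00089686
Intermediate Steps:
1/(-962 + E) = 1/(-962 - 153) = 1/(-1115) = -1/1115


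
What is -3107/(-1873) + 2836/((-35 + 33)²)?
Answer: 1331064/1873 ≈ 710.66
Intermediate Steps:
-3107/(-1873) + 2836/((-35 + 33)²) = -3107*(-1/1873) + 2836/((-2)²) = 3107/1873 + 2836/4 = 3107/1873 + 2836*(¼) = 3107/1873 + 709 = 1331064/1873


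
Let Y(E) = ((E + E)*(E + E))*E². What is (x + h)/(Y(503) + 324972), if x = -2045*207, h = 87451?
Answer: -41983/32006817662 ≈ -1.3117e-6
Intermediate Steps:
x = -423315
Y(E) = 4*E⁴ (Y(E) = ((2*E)*(2*E))*E² = (4*E²)*E² = 4*E⁴)
(x + h)/(Y(503) + 324972) = (-423315 + 87451)/(4*503⁴ + 324972) = -335864/(4*64013554081 + 324972) = -335864/(256054216324 + 324972) = -335864/256054541296 = -335864*1/256054541296 = -41983/32006817662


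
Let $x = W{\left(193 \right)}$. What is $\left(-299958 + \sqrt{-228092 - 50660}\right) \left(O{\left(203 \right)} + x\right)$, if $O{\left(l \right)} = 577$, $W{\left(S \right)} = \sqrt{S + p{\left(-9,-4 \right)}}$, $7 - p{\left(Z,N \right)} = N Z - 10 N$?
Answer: $- 2 \left(577 + 2 \sqrt{31}\right) \left(149979 - 2 i \sqrt{17422}\right) \approx -1.7642 \cdot 10^{8} + 3.1052 \cdot 10^{5} i$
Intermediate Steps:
$p{\left(Z,N \right)} = 7 + 10 N - N Z$ ($p{\left(Z,N \right)} = 7 - \left(N Z - 10 N\right) = 7 - \left(- 10 N + N Z\right) = 7 + 10 N - N Z$)
$W{\left(S \right)} = \sqrt{-69 + S}$ ($W{\left(S \right)} = \sqrt{S + \left(7 + 10 \left(-4\right) - \left(-4\right) \left(-9\right)\right)} = \sqrt{S - 69} = \sqrt{-69 + S}$)
$x = 2 \sqrt{31}$ ($x = \sqrt{-69 + 193} = \sqrt{124} = 2 \sqrt{31} \approx 11.136$)
$\left(-299958 + \sqrt{-228092 - 50660}\right) \left(O{\left(203 \right)} + x\right) = \left(-299958 + \sqrt{-228092 - 50660}\right) \left(577 + 2 \sqrt{31}\right) = \left(-299958 + \sqrt{-278752}\right) \left(577 + 2 \sqrt{31}\right) = \left(-299958 + 4 i \sqrt{17422}\right) \left(577 + 2 \sqrt{31}\right)$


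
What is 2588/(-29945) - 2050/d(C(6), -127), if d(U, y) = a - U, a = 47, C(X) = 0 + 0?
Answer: -61508886/1407415 ≈ -43.703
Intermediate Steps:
C(X) = 0
d(U, y) = 47 - U
2588/(-29945) - 2050/d(C(6), -127) = 2588/(-29945) - 2050/(47 - 1*0) = 2588*(-1/29945) - 2050/(47 + 0) = -2588/29945 - 2050/47 = -61508886/1407415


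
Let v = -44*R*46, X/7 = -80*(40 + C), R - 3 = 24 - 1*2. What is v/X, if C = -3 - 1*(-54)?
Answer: 1265/1274 ≈ 0.99294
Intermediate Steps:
C = 51 (C = -3 + 54 = 51)
R = 25 (R = 3 + (24 - 1*2) = 3 + (24 - 2) = 3 + 22 = 25)
X = -50960 (X = 7*(-80*(40 + 51)) = 7*(-80*91) = 7*(-7280) = -50960)
v = -50600 (v = -44*25*46 = -1100*46 = -50600)
v/X = -50600/(-50960) = -50600*(-1/50960) = 1265/1274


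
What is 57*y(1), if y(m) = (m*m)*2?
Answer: 114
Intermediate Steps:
y(m) = 2*m**2 (y(m) = m**2*2 = 2*m**2)
57*y(1) = 57*(2*1**2) = 57*(2*1) = 57*2 = 114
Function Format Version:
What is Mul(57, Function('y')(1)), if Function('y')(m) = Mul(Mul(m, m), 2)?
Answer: 114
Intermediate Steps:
Function('y')(m) = Mul(2, Pow(m, 2)) (Function('y')(m) = Mul(Pow(m, 2), 2) = Mul(2, Pow(m, 2)))
Mul(57, Function('y')(1)) = Mul(57, Mul(2, Pow(1, 2))) = Mul(57, Mul(2, 1)) = Mul(57, 2) = 114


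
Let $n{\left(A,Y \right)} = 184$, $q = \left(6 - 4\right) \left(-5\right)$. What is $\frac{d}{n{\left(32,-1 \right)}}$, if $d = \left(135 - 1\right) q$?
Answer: $- \frac{335}{46} \approx -7.2826$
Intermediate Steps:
$q = -10$ ($q = 2 \left(-5\right) = -10$)
$d = -1340$ ($d = \left(135 - 1\right) \left(-10\right) = 134 \left(-10\right) = -1340$)
$\frac{d}{n{\left(32,-1 \right)}} = - \frac{1340}{184} = \left(-1340\right) \frac{1}{184} = - \frac{335}{46}$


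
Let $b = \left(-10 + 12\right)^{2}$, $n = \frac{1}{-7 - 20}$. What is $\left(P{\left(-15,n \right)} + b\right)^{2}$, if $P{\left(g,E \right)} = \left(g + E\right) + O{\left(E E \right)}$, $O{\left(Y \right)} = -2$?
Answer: $\frac{123904}{729} \approx 169.96$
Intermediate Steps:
$n = - \frac{1}{27}$ ($n = \frac{1}{-27} = - \frac{1}{27} \approx -0.037037$)
$P{\left(g,E \right)} = -2 + E + g$ ($P{\left(g,E \right)} = \left(g + E\right) - 2 = \left(E + g\right) - 2 = -2 + E + g$)
$b = 4$ ($b = 2^{2} = 4$)
$\left(P{\left(-15,n \right)} + b\right)^{2} = \left(\left(-2 - \frac{1}{27} - 15\right) + 4\right)^{2} = \left(- \frac{460}{27} + 4\right)^{2} = \left(- \frac{352}{27}\right)^{2} = \frac{123904}{729}$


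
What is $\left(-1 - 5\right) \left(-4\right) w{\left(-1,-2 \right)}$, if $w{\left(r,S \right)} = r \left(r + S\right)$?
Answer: $72$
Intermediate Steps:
$w{\left(r,S \right)} = r \left(S + r\right)$
$\left(-1 - 5\right) \left(-4\right) w{\left(-1,-2 \right)} = \left(-1 - 5\right) \left(-4\right) \left(- (-2 - 1)\right) = \left(-6\right) \left(-4\right) \left(\left(-1\right) \left(-3\right)\right) = 24 \cdot 3 = 72$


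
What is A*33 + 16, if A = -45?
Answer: -1469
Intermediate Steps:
A*33 + 16 = -45*33 + 16 = -1485 + 16 = -1469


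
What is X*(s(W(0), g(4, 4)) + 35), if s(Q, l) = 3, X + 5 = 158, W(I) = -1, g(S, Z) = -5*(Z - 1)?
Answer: 5814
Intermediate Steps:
g(S, Z) = 5 - 5*Z (g(S, Z) = -5*(-1 + Z) = 5 - 5*Z)
X = 153 (X = -5 + 158 = 153)
X*(s(W(0), g(4, 4)) + 35) = 153*(3 + 35) = 153*38 = 5814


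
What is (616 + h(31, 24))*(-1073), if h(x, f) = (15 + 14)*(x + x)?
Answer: -2590222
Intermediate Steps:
h(x, f) = 58*x (h(x, f) = 29*(2*x) = 58*x)
(616 + h(31, 24))*(-1073) = (616 + 58*31)*(-1073) = (616 + 1798)*(-1073) = 2414*(-1073) = -2590222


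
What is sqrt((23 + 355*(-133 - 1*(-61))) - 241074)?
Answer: I*sqrt(266611) ≈ 516.34*I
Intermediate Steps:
sqrt((23 + 355*(-133 - 1*(-61))) - 241074) = sqrt((23 + 355*(-133 + 61)) - 241074) = sqrt((23 + 355*(-72)) - 241074) = sqrt((23 - 25560) - 241074) = sqrt(-25537 - 241074) = sqrt(-266611) = I*sqrt(266611)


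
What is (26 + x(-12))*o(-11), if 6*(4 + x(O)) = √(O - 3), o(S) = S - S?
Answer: 0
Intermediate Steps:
o(S) = 0
x(O) = -4 + √(-3 + O)/6 (x(O) = -4 + √(O - 3)/6 = -4 + √(-3 + O)/6)
(26 + x(-12))*o(-11) = (26 + (-4 + √(-3 - 12)/6))*0 = (26 + (-4 + √(-15)/6))*0 = (26 + (-4 + (I*√15)/6))*0 = (26 + (-4 + I*√15/6))*0 = (22 + I*√15/6)*0 = 0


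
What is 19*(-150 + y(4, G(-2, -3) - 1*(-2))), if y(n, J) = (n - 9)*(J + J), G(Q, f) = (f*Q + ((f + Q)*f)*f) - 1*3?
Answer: 4750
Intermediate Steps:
G(Q, f) = -3 + Q*f + f²*(Q + f) (G(Q, f) = (Q*f + ((Q + f)*f)*f) - 3 = (Q*f + (f*(Q + f))*f) - 3 = (Q*f + f²*(Q + f)) - 3 = -3 + Q*f + f²*(Q + f))
y(n, J) = 2*J*(-9 + n) (y(n, J) = (-9 + n)*(2*J) = 2*J*(-9 + n))
19*(-150 + y(4, G(-2, -3) - 1*(-2))) = 19*(-150 + 2*((-3 + (-3)³ - 2*(-3) - 2*(-3)²) - 1*(-2))*(-9 + 4)) = 19*(-150 + 2*((-3 - 27 + 6 - 2*9) + 2)*(-5)) = 19*(-150 + 2*((-3 - 27 + 6 - 18) + 2)*(-5)) = 19*(-150 + 2*(-42 + 2)*(-5)) = 19*(-150 + 2*(-40)*(-5)) = 19*(-150 + 400) = 19*250 = 4750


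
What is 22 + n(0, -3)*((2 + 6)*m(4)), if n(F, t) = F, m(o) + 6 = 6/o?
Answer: 22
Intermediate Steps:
m(o) = -6 + 6/o
22 + n(0, -3)*((2 + 6)*m(4)) = 22 + 0*((2 + 6)*(-6 + 6/4)) = 22 + 0*(8*(-6 + 6*(¼))) = 22 + 0*(8*(-6 + 3/2)) = 22 + 0*(8*(-9/2)) = 22 + 0*(-36) = 22 + 0 = 22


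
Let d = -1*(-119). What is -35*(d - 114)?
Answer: -175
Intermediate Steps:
d = 119
-35*(d - 114) = -35*(119 - 114) = -35*5 = -175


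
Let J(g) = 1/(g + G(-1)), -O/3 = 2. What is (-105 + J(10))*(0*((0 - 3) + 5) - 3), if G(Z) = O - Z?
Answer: 1572/5 ≈ 314.40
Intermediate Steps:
O = -6 (O = -3*2 = -6)
G(Z) = -6 - Z
J(g) = 1/(-5 + g) (J(g) = 1/(g + (-6 - 1*(-1))) = 1/(g + (-6 + 1)) = 1/(g - 5) = 1/(-5 + g))
(-105 + J(10))*(0*((0 - 3) + 5) - 3) = (-105 + 1/(-5 + 10))*(0*((0 - 3) + 5) - 3) = (-105 + 1/5)*(0*(-3 + 5) - 3) = (-105 + 1/5)*(0*2 - 3) = -524*(0 - 3)/5 = -524/5*(-3) = 1572/5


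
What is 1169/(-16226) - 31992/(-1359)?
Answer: 24643501/1050054 ≈ 23.469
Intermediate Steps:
1169/(-16226) - 31992/(-1359) = 1169*(-1/16226) - 31992*(-1/1359) = -167/2318 + 10664/453 = 24643501/1050054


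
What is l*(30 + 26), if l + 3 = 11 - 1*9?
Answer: -56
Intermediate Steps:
l = -1 (l = -3 + (11 - 1*9) = -3 + (11 - 9) = -3 + 2 = -1)
l*(30 + 26) = -(30 + 26) = -1*56 = -56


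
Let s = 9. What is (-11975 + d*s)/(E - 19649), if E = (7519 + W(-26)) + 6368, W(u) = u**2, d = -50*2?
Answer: 12875/5086 ≈ 2.5315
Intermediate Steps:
d = -100
E = 14563 (E = (7519 + (-26)**2) + 6368 = (7519 + 676) + 6368 = 8195 + 6368 = 14563)
(-11975 + d*s)/(E - 19649) = (-11975 - 100*9)/(14563 - 19649) = (-11975 - 900)/(-5086) = -12875*(-1/5086) = 12875/5086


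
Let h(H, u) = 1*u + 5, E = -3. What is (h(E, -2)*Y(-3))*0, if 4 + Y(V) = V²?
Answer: 0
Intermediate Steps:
h(H, u) = 5 + u (h(H, u) = u + 5 = 5 + u)
Y(V) = -4 + V²
(h(E, -2)*Y(-3))*0 = ((5 - 2)*(-4 + (-3)²))*0 = (3*(-4 + 9))*0 = (3*5)*0 = 15*0 = 0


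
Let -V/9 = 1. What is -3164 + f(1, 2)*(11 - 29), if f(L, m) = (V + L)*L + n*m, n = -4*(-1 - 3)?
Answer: -3596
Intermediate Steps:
V = -9 (V = -9*1 = -9)
n = 16 (n = -4*(-4) = 16)
f(L, m) = 16*m + L*(-9 + L) (f(L, m) = (-9 + L)*L + 16*m = L*(-9 + L) + 16*m = 16*m + L*(-9 + L))
-3164 + f(1, 2)*(11 - 29) = -3164 + (1**2 - 9*1 + 16*2)*(11 - 29) = -3164 + (1 - 9 + 32)*(-18) = -3164 + 24*(-18) = -3164 - 432 = -3596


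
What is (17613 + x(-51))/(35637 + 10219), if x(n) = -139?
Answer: 8737/22928 ≈ 0.38106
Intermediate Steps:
(17613 + x(-51))/(35637 + 10219) = (17613 - 139)/(35637 + 10219) = 17474/45856 = 17474*(1/45856) = 8737/22928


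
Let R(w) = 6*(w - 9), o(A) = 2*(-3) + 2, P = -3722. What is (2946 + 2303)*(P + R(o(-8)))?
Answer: -19946200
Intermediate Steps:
o(A) = -4 (o(A) = -6 + 2 = -4)
R(w) = -54 + 6*w (R(w) = 6*(-9 + w) = -54 + 6*w)
(2946 + 2303)*(P + R(o(-8))) = (2946 + 2303)*(-3722 + (-54 + 6*(-4))) = 5249*(-3722 + (-54 - 24)) = 5249*(-3722 - 78) = 5249*(-3800) = -19946200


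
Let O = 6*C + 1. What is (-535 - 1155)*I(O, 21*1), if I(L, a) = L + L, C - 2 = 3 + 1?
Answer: -125060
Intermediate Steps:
C = 6 (C = 2 + (3 + 1) = 2 + 4 = 6)
O = 37 (O = 6*6 + 1 = 36 + 1 = 37)
I(L, a) = 2*L
(-535 - 1155)*I(O, 21*1) = (-535 - 1155)*(2*37) = -1690*74 = -125060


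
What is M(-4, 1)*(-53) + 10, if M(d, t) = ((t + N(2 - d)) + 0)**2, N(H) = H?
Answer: -2587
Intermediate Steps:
M(d, t) = (2 + t - d)**2 (M(d, t) = ((t + (2 - d)) + 0)**2 = ((2 + t - d) + 0)**2 = (2 + t - d)**2)
M(-4, 1)*(-53) + 10 = (2 + 1 - 1*(-4))**2*(-53) + 10 = (2 + 1 + 4)**2*(-53) + 10 = 7**2*(-53) + 10 = 49*(-53) + 10 = -2597 + 10 = -2587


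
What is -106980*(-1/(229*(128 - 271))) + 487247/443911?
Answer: -2425670867/1118211809 ≈ -2.1692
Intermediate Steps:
-106980*(-1/(229*(128 - 271))) + 487247/443911 = -106980/((-143*(-229))) + 487247*(1/443911) = -106980/32747 + 487247/443911 = -2425670867/1118211809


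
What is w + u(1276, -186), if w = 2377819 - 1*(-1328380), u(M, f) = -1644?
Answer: 3704555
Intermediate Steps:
w = 3706199 (w = 2377819 + 1328380 = 3706199)
w + u(1276, -186) = 3706199 - 1644 = 3704555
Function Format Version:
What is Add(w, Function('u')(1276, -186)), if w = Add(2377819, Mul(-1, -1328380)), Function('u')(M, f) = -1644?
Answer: 3704555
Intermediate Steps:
w = 3706199 (w = Add(2377819, 1328380) = 3706199)
Add(w, Function('u')(1276, -186)) = Add(3706199, -1644) = 3704555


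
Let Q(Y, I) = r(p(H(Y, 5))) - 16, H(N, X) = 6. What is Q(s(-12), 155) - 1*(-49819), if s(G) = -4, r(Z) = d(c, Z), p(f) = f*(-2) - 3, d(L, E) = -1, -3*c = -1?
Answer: 49802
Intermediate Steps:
c = 1/3 (c = -1/3*(-1) = 1/3 ≈ 0.33333)
p(f) = -3 - 2*f (p(f) = -2*f - 3 = -3 - 2*f)
r(Z) = -1
Q(Y, I) = -17 (Q(Y, I) = -1 - 16 = -17)
Q(s(-12), 155) - 1*(-49819) = -17 - 1*(-49819) = -17 + 49819 = 49802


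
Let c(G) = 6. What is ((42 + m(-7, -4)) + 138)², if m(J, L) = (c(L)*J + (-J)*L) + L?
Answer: 11236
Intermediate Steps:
m(J, L) = L + 6*J - J*L (m(J, L) = (6*J + (-J)*L) + L = (6*J - J*L) + L = L + 6*J - J*L)
((42 + m(-7, -4)) + 138)² = ((42 + (-4 + 6*(-7) - 1*(-7)*(-4))) + 138)² = ((42 + (-4 - 42 - 28)) + 138)² = ((42 - 74) + 138)² = (-32 + 138)² = 106² = 11236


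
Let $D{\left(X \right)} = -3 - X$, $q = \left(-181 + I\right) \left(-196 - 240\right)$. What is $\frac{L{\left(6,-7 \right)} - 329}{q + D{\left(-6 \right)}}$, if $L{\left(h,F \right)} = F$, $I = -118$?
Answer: $- \frac{336}{130367} \approx -0.0025773$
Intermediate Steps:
$q = 130364$ ($q = \left(-181 - 118\right) \left(-196 - 240\right) = \left(-299\right) \left(-436\right) = 130364$)
$\frac{L{\left(6,-7 \right)} - 329}{q + D{\left(-6 \right)}} = \frac{-7 - 329}{130364 - -3} = - \frac{336}{130364 + \left(-3 + 6\right)} = - \frac{336}{130364 + 3} = - \frac{336}{130367}$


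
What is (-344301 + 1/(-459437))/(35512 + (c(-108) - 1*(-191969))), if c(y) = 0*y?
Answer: -158184618538/104513188197 ≈ -1.5135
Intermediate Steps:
c(y) = 0
(-344301 + 1/(-459437))/(35512 + (c(-108) - 1*(-191969))) = (-344301 + 1/(-459437))/(35512 + (0 - 1*(-191969))) = (-344301 - 1/459437)/(35512 + (0 + 191969)) = -158184618538/(459437*(35512 + 191969)) = -158184618538/459437/227481 = -158184618538/459437*1/227481 = -158184618538/104513188197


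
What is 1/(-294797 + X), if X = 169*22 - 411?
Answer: -1/291490 ≈ -3.4307e-6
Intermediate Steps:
X = 3307 (X = 3718 - 411 = 3307)
1/(-294797 + X) = 1/(-294797 + 3307) = 1/(-291490) = -1/291490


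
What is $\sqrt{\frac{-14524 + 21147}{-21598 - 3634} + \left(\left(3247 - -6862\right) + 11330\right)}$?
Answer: $\frac{5 \sqrt{34122635553}}{6308} \approx 146.42$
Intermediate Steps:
$\sqrt{\frac{-14524 + 21147}{-21598 - 3634} + \left(\left(3247 - -6862\right) + 11330\right)} = \sqrt{\frac{6623}{-25232} + \left(\left(3247 + 6862\right) + 11330\right)} = \sqrt{6623 \left(- \frac{1}{25232}\right) + \left(10109 + 11330\right)} = \sqrt{- \frac{6623}{25232} + 21439} = \sqrt{\frac{540942225}{25232}} = \frac{5 \sqrt{34122635553}}{6308}$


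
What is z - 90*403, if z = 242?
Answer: -36028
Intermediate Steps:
z - 90*403 = 242 - 90*403 = 242 - 36270 = -36028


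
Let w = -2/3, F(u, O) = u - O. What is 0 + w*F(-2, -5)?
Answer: -2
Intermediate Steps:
w = -⅔ (w = -2*⅓ = -⅔ ≈ -0.66667)
0 + w*F(-2, -5) = 0 - 2*(-2 - 1*(-5))/3 = 0 - 2*(-2 + 5)/3 = 0 - ⅔*3 = 0 - 2 = -2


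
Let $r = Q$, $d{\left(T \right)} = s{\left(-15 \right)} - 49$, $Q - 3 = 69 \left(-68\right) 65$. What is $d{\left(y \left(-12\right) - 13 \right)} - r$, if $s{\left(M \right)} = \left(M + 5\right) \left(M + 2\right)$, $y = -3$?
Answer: $305058$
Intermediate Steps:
$s{\left(M \right)} = \left(2 + M\right) \left(5 + M\right)$ ($s{\left(M \right)} = \left(5 + M\right) \left(2 + M\right) = \left(2 + M\right) \left(5 + M\right)$)
$Q = -304977$ ($Q = 3 + 69 \left(-68\right) 65 = 3 - 304980 = -304977$)
$d{\left(T \right)} = 81$ ($d{\left(T \right)} = \left(10 + \left(-15\right)^{2} + 7 \left(-15\right)\right) - 49 = \left(10 + 225 - 105\right) - 49 = 130 - 49 = 81$)
$r = -304977$
$d{\left(y \left(-12\right) - 13 \right)} - r = 81 - -304977 = 81 + 304977 = 305058$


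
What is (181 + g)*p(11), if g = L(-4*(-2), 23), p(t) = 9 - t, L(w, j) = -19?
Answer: -324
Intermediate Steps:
g = -19
(181 + g)*p(11) = (181 - 19)*(9 - 1*11) = 162*(9 - 11) = 162*(-2) = -324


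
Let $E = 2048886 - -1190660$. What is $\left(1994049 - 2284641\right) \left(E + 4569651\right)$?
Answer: $-2269290174624$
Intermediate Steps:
$E = 3239546$ ($E = 2048886 + 1190660 = 3239546$)
$\left(1994049 - 2284641\right) \left(E + 4569651\right) = \left(1994049 - 2284641\right) \left(3239546 + 4569651\right) = \left(-290592\right) 7809197 = -2269290174624$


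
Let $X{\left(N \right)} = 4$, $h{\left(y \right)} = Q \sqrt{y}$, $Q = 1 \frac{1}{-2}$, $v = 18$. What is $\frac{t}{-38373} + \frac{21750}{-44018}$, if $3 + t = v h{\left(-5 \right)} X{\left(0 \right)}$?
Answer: $- \frac{139080116}{281517119} + \frac{12 i \sqrt{5}}{12791} \approx -0.49404 + 0.0020978 i$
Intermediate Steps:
$Q = - \frac{1}{2}$ ($Q = 1 \left(- \frac{1}{2}\right) = - \frac{1}{2} \approx -0.5$)
$h{\left(y \right)} = - \frac{\sqrt{y}}{2}$
$t = -3 - 36 i \sqrt{5}$ ($t = -3 + 18 \left(- \frac{\sqrt{-5}}{2}\right) 4 = -3 + 18 \left(- \frac{i \sqrt{5}}{2}\right) 4 = -3 + - 9 i \sqrt{5} \cdot 4 = -3 - 36 i \sqrt{5} \approx -3.0 - 80.498 i$)
$\frac{t}{-38373} + \frac{21750}{-44018} = \frac{-3 - 36 i \sqrt{5}}{-38373} + \frac{21750}{-44018} = \left(-3 - 36 i \sqrt{5}\right) \left(- \frac{1}{38373}\right) + 21750 \left(- \frac{1}{44018}\right) = \left(\frac{1}{12791} + \frac{12 i \sqrt{5}}{12791}\right) - \frac{10875}{22009} = - \frac{139080116}{281517119} + \frac{12 i \sqrt{5}}{12791}$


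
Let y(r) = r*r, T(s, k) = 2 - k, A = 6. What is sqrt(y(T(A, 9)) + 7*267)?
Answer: sqrt(1918) ≈ 43.795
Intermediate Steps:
y(r) = r**2
sqrt(y(T(A, 9)) + 7*267) = sqrt((2 - 1*9)**2 + 7*267) = sqrt((2 - 9)**2 + 1869) = sqrt((-7)**2 + 1869) = sqrt(49 + 1869) = sqrt(1918)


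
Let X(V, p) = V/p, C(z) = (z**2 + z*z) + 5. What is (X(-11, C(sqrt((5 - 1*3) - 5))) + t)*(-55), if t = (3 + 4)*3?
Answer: -1760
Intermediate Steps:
C(z) = 5 + 2*z**2 (C(z) = (z**2 + z**2) + 5 = 2*z**2 + 5 = 5 + 2*z**2)
t = 21 (t = 7*3 = 21)
(X(-11, C(sqrt((5 - 1*3) - 5))) + t)*(-55) = (-11/(5 + 2*(sqrt((5 - 1*3) - 5))**2) + 21)*(-55) = (-11/(5 + 2*(sqrt((5 - 3) - 5))**2) + 21)*(-55) = (-11/(5 + 2*(sqrt(2 - 5))**2) + 21)*(-55) = (-11/(5 + 2*(sqrt(-3))**2) + 21)*(-55) = (-11/(5 + 2*(I*sqrt(3))**2) + 21)*(-55) = (-11/(5 + 2*(-3)) + 21)*(-55) = (-11/(5 - 6) + 21)*(-55) = (-11/(-1) + 21)*(-55) = (-11*(-1) + 21)*(-55) = (11 + 21)*(-55) = 32*(-55) = -1760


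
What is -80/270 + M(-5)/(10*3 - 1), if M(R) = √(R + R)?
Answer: -8/27 + I*√10/29 ≈ -0.2963 + 0.10904*I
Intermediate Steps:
M(R) = √2*√R (M(R) = √(2*R) = √2*√R)
-80/270 + M(-5)/(10*3 - 1) = -80/270 + (√2*√(-5))/(10*3 - 1) = -80*1/270 + (√2*(I*√5))/(30 - 1) = -8/27 + (I*√10)/29 = -8/27 + (I*√10)*(1/29) = -8/27 + I*√10/29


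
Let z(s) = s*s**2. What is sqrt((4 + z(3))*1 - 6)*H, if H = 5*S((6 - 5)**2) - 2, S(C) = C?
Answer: 15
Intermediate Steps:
z(s) = s**3
H = 3 (H = 5*(6 - 5)**2 - 2 = 5*1**2 - 2 = 5*1 - 2 = 5 - 2 = 3)
sqrt((4 + z(3))*1 - 6)*H = sqrt((4 + 3**3)*1 - 6)*3 = sqrt((4 + 27)*1 - 6)*3 = sqrt(31*1 - 6)*3 = sqrt(31 - 6)*3 = sqrt(25)*3 = 5*3 = 15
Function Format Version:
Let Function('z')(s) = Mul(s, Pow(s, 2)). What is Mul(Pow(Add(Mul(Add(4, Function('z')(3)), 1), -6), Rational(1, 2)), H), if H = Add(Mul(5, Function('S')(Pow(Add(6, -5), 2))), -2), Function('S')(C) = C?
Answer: 15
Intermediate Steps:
Function('z')(s) = Pow(s, 3)
H = 3 (H = Add(Mul(5, Pow(Add(6, -5), 2)), -2) = Add(Mul(5, Pow(1, 2)), -2) = Add(Mul(5, 1), -2) = Add(5, -2) = 3)
Mul(Pow(Add(Mul(Add(4, Function('z')(3)), 1), -6), Rational(1, 2)), H) = Mul(Pow(Add(Mul(Add(4, Pow(3, 3)), 1), -6), Rational(1, 2)), 3) = Mul(Pow(Add(Mul(Add(4, 27), 1), -6), Rational(1, 2)), 3) = Mul(Pow(Add(Mul(31, 1), -6), Rational(1, 2)), 3) = Mul(Pow(Add(31, -6), Rational(1, 2)), 3) = Mul(Pow(25, Rational(1, 2)), 3) = Mul(5, 3) = 15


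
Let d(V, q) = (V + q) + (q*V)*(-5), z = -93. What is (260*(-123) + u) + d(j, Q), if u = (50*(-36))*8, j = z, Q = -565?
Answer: -309763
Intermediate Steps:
j = -93
u = -14400 (u = -1800*8 = -14400)
d(V, q) = V + q - 5*V*q (d(V, q) = (V + q) + (V*q)*(-5) = (V + q) - 5*V*q = V + q - 5*V*q)
(260*(-123) + u) + d(j, Q) = (260*(-123) - 14400) + (-93 - 565 - 5*(-93)*(-565)) = (-31980 - 14400) + (-93 - 565 - 262725) = -46380 - 263383 = -309763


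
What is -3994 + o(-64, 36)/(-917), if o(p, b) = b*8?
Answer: -3662786/917 ≈ -3994.3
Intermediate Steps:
o(p, b) = 8*b
-3994 + o(-64, 36)/(-917) = -3994 + (8*36)/(-917) = -3994 + 288*(-1/917) = -3994 - 288/917 = -3662786/917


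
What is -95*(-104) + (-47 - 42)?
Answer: 9791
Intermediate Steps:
-95*(-104) + (-47 - 42) = 9880 - 89 = 9791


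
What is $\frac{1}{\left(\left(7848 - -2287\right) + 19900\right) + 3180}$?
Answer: $\frac{1}{33215} \approx 3.0107 \cdot 10^{-5}$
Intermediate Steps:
$\frac{1}{\left(\left(7848 - -2287\right) + 19900\right) + 3180} = \frac{1}{\left(\left(7848 + 2287\right) + 19900\right) + 3180} = \frac{1}{\left(10135 + 19900\right) + 3180} = \frac{1}{30035 + 3180} = \frac{1}{33215}$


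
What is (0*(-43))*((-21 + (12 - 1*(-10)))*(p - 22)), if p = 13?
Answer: 0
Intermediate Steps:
(0*(-43))*((-21 + (12 - 1*(-10)))*(p - 22)) = (0*(-43))*((-21 + (12 - 1*(-10)))*(13 - 22)) = 0*((-21 + (12 + 10))*(-9)) = 0*((-21 + 22)*(-9)) = 0*(1*(-9)) = 0*(-9) = 0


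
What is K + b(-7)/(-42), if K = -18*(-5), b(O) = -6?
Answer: 631/7 ≈ 90.143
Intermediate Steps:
K = 90
K + b(-7)/(-42) = 90 - 6/(-42) = 90 - 6*(-1/42) = 90 + ⅐ = 631/7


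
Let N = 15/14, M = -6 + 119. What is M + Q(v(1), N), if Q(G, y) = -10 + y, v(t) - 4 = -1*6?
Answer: 1457/14 ≈ 104.07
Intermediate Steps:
M = 113
v(t) = -2 (v(t) = 4 - 1*6 = 4 - 6 = -2)
N = 15/14 (N = 15*(1/14) = 15/14 ≈ 1.0714)
M + Q(v(1), N) = 113 + (-10 + 15/14) = 113 - 125/14 = 1457/14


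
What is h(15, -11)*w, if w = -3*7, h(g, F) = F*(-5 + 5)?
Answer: 0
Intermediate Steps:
h(g, F) = 0 (h(g, F) = F*0 = 0)
w = -21
h(15, -11)*w = 0*(-21) = 0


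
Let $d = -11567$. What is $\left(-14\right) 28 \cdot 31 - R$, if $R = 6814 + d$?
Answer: $-7399$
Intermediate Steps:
$R = -4753$ ($R = 6814 - 11567 = -4753$)
$\left(-14\right) 28 \cdot 31 - R = \left(-14\right) 28 \cdot 31 - -4753 = \left(-392\right) 31 + 4753 = -12152 + 4753 = -7399$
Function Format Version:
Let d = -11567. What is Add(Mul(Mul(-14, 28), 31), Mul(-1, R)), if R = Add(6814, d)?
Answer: -7399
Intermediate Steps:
R = -4753 (R = Add(6814, -11567) = -4753)
Add(Mul(Mul(-14, 28), 31), Mul(-1, R)) = Add(Mul(Mul(-14, 28), 31), Mul(-1, -4753)) = Add(Mul(-392, 31), 4753) = Add(-12152, 4753) = -7399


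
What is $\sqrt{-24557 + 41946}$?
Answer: $\sqrt{17389} \approx 131.87$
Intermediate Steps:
$\sqrt{-24557 + 41946} = \sqrt{17389}$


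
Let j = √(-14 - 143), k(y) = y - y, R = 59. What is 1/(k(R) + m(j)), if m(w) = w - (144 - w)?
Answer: -36/5341 - I*√157/10682 ≈ -0.0067403 - 0.001173*I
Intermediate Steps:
k(y) = 0
j = I*√157 (j = √(-157) = I*√157 ≈ 12.53*I)
m(w) = -144 + 2*w (m(w) = w + (-144 + w) = -144 + 2*w)
1/(k(R) + m(j)) = 1/(0 + (-144 + 2*(I*√157))) = 1/(0 + (-144 + 2*I*√157)) = 1/(-144 + 2*I*√157)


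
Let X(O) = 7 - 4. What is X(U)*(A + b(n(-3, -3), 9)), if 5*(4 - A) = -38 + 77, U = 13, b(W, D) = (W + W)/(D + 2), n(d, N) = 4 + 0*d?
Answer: -507/55 ≈ -9.2182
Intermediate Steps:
n(d, N) = 4 (n(d, N) = 4 + 0 = 4)
b(W, D) = 2*W/(2 + D) (b(W, D) = (2*W)/(2 + D) = 2*W/(2 + D))
X(O) = 3
A = -19/5 (A = 4 - (-38 + 77)/5 = 4 - ⅕*39 = 4 - 39/5 = -19/5 ≈ -3.8000)
X(U)*(A + b(n(-3, -3), 9)) = 3*(-19/5 + 2*4/(2 + 9)) = 3*(-19/5 + 2*4/11) = 3*(-19/5 + 2*4*(1/11)) = 3*(-19/5 + 8/11) = 3*(-169/55) = -507/55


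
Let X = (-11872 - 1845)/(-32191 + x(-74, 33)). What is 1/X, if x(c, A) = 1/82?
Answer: 2639661/1124794 ≈ 2.3468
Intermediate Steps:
x(c, A) = 1/82
X = 1124794/2639661 (X = (-11872 - 1845)/(-32191 + 1/82) = -13717/(-2639661/82) = -13717*(-82/2639661) = 1124794/2639661 ≈ 0.42611)
1/X = 1/(1124794/2639661) = 2639661/1124794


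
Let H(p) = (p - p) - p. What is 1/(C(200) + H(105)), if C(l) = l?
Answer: 1/95 ≈ 0.010526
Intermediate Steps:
H(p) = -p (H(p) = 0 - p = -p)
1/(C(200) + H(105)) = 1/(200 - 1*105) = 1/(200 - 105) = 1/95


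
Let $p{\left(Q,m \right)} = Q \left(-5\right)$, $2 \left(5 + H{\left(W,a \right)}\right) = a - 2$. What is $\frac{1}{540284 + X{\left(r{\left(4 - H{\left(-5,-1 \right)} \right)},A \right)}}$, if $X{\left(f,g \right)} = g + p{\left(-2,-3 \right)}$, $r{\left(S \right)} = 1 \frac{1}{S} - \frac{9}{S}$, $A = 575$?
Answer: $\frac{1}{540869} \approx 1.8489 \cdot 10^{-6}$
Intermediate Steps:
$H{\left(W,a \right)} = -6 + \frac{a}{2}$ ($H{\left(W,a \right)} = -5 + \frac{a - 2}{2} = -5 + \frac{-2 + a}{2} = -5 + \left(-1 + \frac{a}{2}\right) = -6 + \frac{a}{2}$)
$r{\left(S \right)} = - \frac{8}{S}$ ($r{\left(S \right)} = \frac{1}{S} - \frac{9}{S} = - \frac{8}{S}$)
$p{\left(Q,m \right)} = - 5 Q$
$X{\left(f,g \right)} = 10 + g$ ($X{\left(f,g \right)} = g - -10 = g + 10 = 10 + g$)
$\frac{1}{540284 + X{\left(r{\left(4 - H{\left(-5,-1 \right)} \right)},A \right)}} = \frac{1}{540284 + \left(10 + 575\right)} = \frac{1}{540284 + 585} = \frac{1}{540869}$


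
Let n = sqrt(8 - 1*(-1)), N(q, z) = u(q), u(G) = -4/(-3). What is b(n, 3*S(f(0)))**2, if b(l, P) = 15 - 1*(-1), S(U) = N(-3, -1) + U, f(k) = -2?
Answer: 256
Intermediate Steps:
u(G) = 4/3 (u(G) = -4*(-1/3) = 4/3)
N(q, z) = 4/3
S(U) = 4/3 + U
n = 3 (n = sqrt(8 + 1) = sqrt(9) = 3)
b(l, P) = 16 (b(l, P) = 15 + 1 = 16)
b(n, 3*S(f(0)))**2 = 16**2 = 256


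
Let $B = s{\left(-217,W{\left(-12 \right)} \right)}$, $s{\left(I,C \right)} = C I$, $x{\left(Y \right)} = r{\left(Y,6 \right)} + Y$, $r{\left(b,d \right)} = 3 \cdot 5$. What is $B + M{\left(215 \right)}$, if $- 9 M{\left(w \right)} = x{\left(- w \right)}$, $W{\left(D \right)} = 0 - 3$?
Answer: $\frac{6059}{9} \approx 673.22$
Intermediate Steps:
$W{\left(D \right)} = -3$ ($W{\left(D \right)} = 0 - 3 = -3$)
$r{\left(b,d \right)} = 15$
$x{\left(Y \right)} = 15 + Y$
$M{\left(w \right)} = - \frac{5}{3} + \frac{w}{9}$ ($M{\left(w \right)} = - \frac{15 - w}{9} = - \frac{5}{3} + \frac{w}{9}$)
$B = 651$ ($B = \left(-3\right) \left(-217\right) = 651$)
$B + M{\left(215 \right)} = 651 + \left(- \frac{5}{3} + \frac{1}{9} \cdot 215\right) = 651 + \left(- \frac{5}{3} + \frac{215}{9}\right) = 651 + \frac{200}{9} = \frac{6059}{9}$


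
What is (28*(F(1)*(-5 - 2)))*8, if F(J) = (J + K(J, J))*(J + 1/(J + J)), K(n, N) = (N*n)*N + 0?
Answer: -4704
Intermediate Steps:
K(n, N) = n*N² (K(n, N) = n*N² + 0 = n*N²)
F(J) = (J + J³)*(J + 1/(2*J)) (F(J) = (J + J*J²)*(J + 1/(J + J)) = (J + J³)*(J + 1/(2*J)))
(28*(F(1)*(-5 - 2)))*8 = (28*((½ + 1⁴ + (3/2)*1²)*(-5 - 2)))*8 = (28*((½ + 1 + (3/2)*1)*(-7)))*8 = (28*((½ + 1 + 3/2)*(-7)))*8 = (28*(3*(-7)))*8 = (28*(-21))*8 = -588*8 = -4704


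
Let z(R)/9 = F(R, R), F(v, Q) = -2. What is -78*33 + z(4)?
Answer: -2592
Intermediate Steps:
z(R) = -18 (z(R) = 9*(-2) = -18)
-78*33 + z(4) = -78*33 - 18 = -2574 - 18 = -2592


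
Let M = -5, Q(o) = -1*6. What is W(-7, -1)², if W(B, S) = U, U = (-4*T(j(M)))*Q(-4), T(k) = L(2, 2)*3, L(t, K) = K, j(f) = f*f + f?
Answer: 20736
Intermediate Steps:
Q(o) = -6
j(f) = f + f² (j(f) = f² + f = f + f²)
T(k) = 6 (T(k) = 2*3 = 6)
U = 144 (U = -4*6*(-6) = -24*(-6) = 144)
W(B, S) = 144
W(-7, -1)² = 144² = 20736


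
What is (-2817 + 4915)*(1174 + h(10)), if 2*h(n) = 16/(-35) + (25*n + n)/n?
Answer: 87144626/35 ≈ 2.4898e+6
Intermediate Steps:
h(n) = 447/35 (h(n) = (16/(-35) + (25*n + n)/n)/2 = (16*(-1/35) + (26*n)/n)/2 = (-16/35 + 26)/2 = (½)*(894/35) = 447/35)
(-2817 + 4915)*(1174 + h(10)) = (-2817 + 4915)*(1174 + 447/35) = 2098*(41537/35) = 87144626/35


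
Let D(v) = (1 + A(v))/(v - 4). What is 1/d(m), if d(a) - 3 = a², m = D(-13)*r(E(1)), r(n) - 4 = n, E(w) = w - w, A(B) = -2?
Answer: 289/883 ≈ 0.32729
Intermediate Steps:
E(w) = 0
r(n) = 4 + n
D(v) = -1/(-4 + v) (D(v) = (1 - 2)/(v - 4) = -1/(-4 + v))
m = 4/17 (m = (-1/(-4 - 13))*(4 + 0) = -1/(-17)*4 = -1*(-1/17)*4 = (1/17)*4 = 4/17 ≈ 0.23529)
d(a) = 3 + a²
1/d(m) = 1/(3 + (4/17)²) = 1/(3 + 16/289) = 1/(883/289) = 289/883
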